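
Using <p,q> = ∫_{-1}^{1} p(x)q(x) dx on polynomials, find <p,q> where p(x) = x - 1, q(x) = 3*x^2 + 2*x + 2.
<p,q> = -14/3

Expand the product: p(x)·q(x) = 3*x^3 - x^2 - 2.
∫_{-1}^{1} of each monomial x^k gives [2/(k+1) if k even, 0 if k odd]. Integrating term-by-term (or equivalently evaluating the antiderivative F(x) = 3*x^4/4 - x^3/3 - 2*x at the endpoints):
  F(1) − F(−1) = -19/12 − (37/12) = -14/3.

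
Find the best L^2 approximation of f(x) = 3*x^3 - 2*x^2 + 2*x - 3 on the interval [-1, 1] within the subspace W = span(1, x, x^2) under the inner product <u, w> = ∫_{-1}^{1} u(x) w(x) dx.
g(x) = -2*x^2 + 19*x/5 - 3

The best approximation g ∈ W is the orthogonal projection of f onto W. Writing g = a_0 + a_1 x + a_2 x^2, the coefficients solve the normal equations G · a = b where
  G_{ij} = <φ_i, φ_j> and b_i = <f, φ_i>, with φ_0 = 1, φ_1 = x, φ_2 = x^2.
G =
  [2, 0, 2/3]
  [0, 2/3, 0]
  [2/3, 0, 2/5],
b = (-22/3, 38/15, -14/5).
Solving gives a_0 = -3, a_1 = 19/5, a_2 = -2, so
  g(x) = -2*x^2 + 19*x/5 - 3.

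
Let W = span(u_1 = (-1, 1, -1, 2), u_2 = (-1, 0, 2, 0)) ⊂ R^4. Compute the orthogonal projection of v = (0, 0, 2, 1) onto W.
proj_W(v) = (-16/17, 2/17, 26/17, 4/17)

Set up U = [u_1 | ... | u_2] ∈ R^(4×2). The projector onto W = col(U) is P = U (U^T U)^(-1) U^T.
Compute U^T U =
  [7, -1]
  [-1, 5],
and U^T v = (0, 4).
Solve U^T U · c = U^T v for the coefficients: c = (2/17, 14/17). The projection is proj_W(v) = U c.
Check: (v - proj_W(v)) · u_1 = 0  (should be 0).
Check: (v - proj_W(v)) · u_2 = 0  (should be 0).
Result: proj_W(v) = (-16/17, 2/17, 26/17, 4/17).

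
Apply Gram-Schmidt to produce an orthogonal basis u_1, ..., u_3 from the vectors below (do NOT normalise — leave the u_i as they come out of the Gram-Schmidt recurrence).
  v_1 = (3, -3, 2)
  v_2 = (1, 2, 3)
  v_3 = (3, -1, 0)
Orthogonal basis:
  u_1 = (3, -3, 2)
  u_2 = (13/22, 53/22, 30/11)
  u_3 = (32/23, 224/299, -288/299)

Apply the Gram-Schmidt recurrence
  u_1 = v_1
  u_i = v_i − Σ_{j<i} ((v_i · u_j) / (u_j · u_j)) · u_j.

Step by step this gives:
  u_1 = (3, -3, 2)
  u_2 = (13/22, 53/22, 30/11)
  u_3 = (32/23, 224/299, -288/299)

Orthogonality check:
  u_2 · u_1 = 0 (should be 0)
  u_3 · u_1 = 0 (should be 0)
  u_3 · u_2 = 0 (should be 0)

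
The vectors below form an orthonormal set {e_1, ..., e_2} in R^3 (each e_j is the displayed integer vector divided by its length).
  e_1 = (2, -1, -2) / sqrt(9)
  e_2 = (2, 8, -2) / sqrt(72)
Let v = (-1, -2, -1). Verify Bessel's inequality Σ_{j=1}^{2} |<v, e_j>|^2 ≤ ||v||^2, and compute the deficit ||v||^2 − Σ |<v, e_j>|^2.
Σ |<v, e_j>|^2 = 4; ||v||^2 = 6; deficit = 2

Write each e_j = u_j / sqrt(<u_j, u_j>) where u_j is the displayed integer vector. Then <v, e_j> = <v, u_j> / sqrt(<u_j, u_j>), so |<v, e_j>|^2 = <v, u_j>^2 / <u_j, u_j>.
Coefficients: <v, e_1> = 2/sqrt(9), <v, e_2> = -16/sqrt(72).
Square and sum: Σ |<v, e_j>|^2 = 4.
Compute ||v||^2 = v·v = 6.
Deficit = 6 − 4 = 2 ≥ 0, confirming Bessel's inequality. (The deficit equals ||v − Σ <v,e_j> e_j||^2, the squared distance from v to span{e_j}.)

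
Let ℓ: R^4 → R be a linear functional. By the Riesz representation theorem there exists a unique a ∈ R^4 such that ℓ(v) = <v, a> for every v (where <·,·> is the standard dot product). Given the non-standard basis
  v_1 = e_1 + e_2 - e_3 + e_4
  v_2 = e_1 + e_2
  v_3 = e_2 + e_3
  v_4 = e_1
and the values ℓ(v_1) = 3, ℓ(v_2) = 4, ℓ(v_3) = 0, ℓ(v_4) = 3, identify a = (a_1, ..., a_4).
a = (3, 1, -1, -2)

Write a = (a_1, ..., a_4) in the standard basis. For each basis vector v_i, ℓ(v_i) = <v_i, a> is a linear equation in the a_j's. Collect the n equations into a matrix system V a = ℓ, where row i of V is v_i (expressed in the standard basis). Since V is invertible (lower-triangular with 1s on the diagonal, up to permutation), solve by back-substitution:
  V =
[[1, 1, -1, 1],
 [1, 1, 0, 0],
 [0, 1, 1, 0],
 [1, 0, 0, 0]]
  V a = (3, 4, 0, 3)
Solving gives a = (3, 1, -1, -2).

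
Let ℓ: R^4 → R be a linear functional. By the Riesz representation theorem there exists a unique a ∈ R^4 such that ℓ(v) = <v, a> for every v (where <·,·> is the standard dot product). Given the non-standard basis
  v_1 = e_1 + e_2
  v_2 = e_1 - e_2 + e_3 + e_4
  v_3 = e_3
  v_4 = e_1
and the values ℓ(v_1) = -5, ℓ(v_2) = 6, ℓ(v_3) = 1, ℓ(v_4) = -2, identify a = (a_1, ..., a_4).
a = (-2, -3, 1, 4)

Write a = (a_1, ..., a_4) in the standard basis. For each basis vector v_i, ℓ(v_i) = <v_i, a> is a linear equation in the a_j's. Collect the n equations into a matrix system V a = ℓ, where row i of V is v_i (expressed in the standard basis). Since V is invertible (lower-triangular with 1s on the diagonal, up to permutation), solve by back-substitution:
  V =
[[1, 1, 0, 0],
 [1, -1, 1, 1],
 [0, 0, 1, 0],
 [1, 0, 0, 0]]
  V a = (-5, 6, 1, -2)
Solving gives a = (-2, -3, 1, 4).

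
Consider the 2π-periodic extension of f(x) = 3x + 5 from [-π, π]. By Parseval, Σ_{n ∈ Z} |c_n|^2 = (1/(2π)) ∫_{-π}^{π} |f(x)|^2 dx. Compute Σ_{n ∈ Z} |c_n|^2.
Σ |c_n|^2 = 3π^2 + 25

Expand and integrate term by term over [-π, π]:
  ∫ (3x)^2 dx = 9·(2π^3/3); ∫ 2·3·(5)·x dx = 0 (odd integrand); ∫ 5^2 dx = 25·2π.
So (1/(2π)) ∫_{-π}^{π} (3x + 5)^2 dx = 9π^2/3 + 25 = 3π^2 + 25.
Parseval ⇒ Σ |c_n|^2 = 3π^2 + 25.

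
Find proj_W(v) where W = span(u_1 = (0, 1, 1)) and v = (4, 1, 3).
proj_W(v) = (0, 2, 2)

Set up U = [u_1 | ... | u_1] ∈ R^(3×1). The projector onto W = col(U) is P = U (U^T U)^(-1) U^T.
Compute U^T U =
  [2],
and U^T v = (4).
Solve U^T U · c = U^T v for the coefficients: c = (2). The projection is proj_W(v) = U c.
Check: (v - proj_W(v)) · u_1 = 0  (should be 0).
Result: proj_W(v) = (0, 2, 2).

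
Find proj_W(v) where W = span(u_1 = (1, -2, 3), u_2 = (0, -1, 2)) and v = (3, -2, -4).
proj_W(v) = (23/6, -1/3, -19/6)

Set up U = [u_1 | ... | u_2] ∈ R^(3×2). The projector onto W = col(U) is P = U (U^T U)^(-1) U^T.
Compute U^T U =
  [14, 8]
  [8, 5],
and U^T v = (-5, -6).
Solve U^T U · c = U^T v for the coefficients: c = (23/6, -22/3). The projection is proj_W(v) = U c.
Check: (v - proj_W(v)) · u_1 = 0  (should be 0).
Check: (v - proj_W(v)) · u_2 = 0  (should be 0).
Result: proj_W(v) = (23/6, -1/3, -19/6).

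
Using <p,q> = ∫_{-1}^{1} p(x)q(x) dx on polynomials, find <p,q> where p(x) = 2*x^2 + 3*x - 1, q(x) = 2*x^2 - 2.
<p,q> = 8/5

Expand the product: p(x)·q(x) = 4*x^4 + 6*x^3 - 6*x^2 - 6*x + 2.
∫_{-1}^{1} of each monomial x^k gives [2/(k+1) if k even, 0 if k odd]. Integrating term-by-term (or equivalently evaluating the antiderivative F(x) = 4*x^5/5 + 3*x^4/2 - 2*x^3 - 3*x^2 + 2*x at the endpoints):
  F(1) − F(−1) = -7/10 − (-23/10) = 8/5.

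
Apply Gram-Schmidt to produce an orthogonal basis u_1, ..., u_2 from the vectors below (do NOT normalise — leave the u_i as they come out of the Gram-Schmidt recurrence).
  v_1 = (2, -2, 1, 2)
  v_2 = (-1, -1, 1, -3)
Orthogonal basis:
  u_1 = (2, -2, 1, 2)
  u_2 = (-3/13, -23/13, 18/13, -29/13)

Apply the Gram-Schmidt recurrence
  u_1 = v_1
  u_i = v_i − Σ_{j<i} ((v_i · u_j) / (u_j · u_j)) · u_j.

Step by step this gives:
  u_1 = (2, -2, 1, 2)
  u_2 = (-3/13, -23/13, 18/13, -29/13)

Orthogonality check:
  u_2 · u_1 = 0 (should be 0)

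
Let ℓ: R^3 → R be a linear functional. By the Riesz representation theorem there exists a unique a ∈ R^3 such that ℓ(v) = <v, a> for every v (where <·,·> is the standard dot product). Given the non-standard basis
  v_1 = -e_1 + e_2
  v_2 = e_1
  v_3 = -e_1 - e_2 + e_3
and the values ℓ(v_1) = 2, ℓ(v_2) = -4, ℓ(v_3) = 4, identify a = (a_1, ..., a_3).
a = (-4, -2, -2)

Write a = (a_1, ..., a_3) in the standard basis. For each basis vector v_i, ℓ(v_i) = <v_i, a> is a linear equation in the a_j's. Collect the n equations into a matrix system V a = ℓ, where row i of V is v_i (expressed in the standard basis). Since V is invertible (lower-triangular with 1s on the diagonal, up to permutation), solve by back-substitution:
  V =
[[-1, 1, 0],
 [1, 0, 0],
 [-1, -1, 1]]
  V a = (2, -4, 4)
Solving gives a = (-4, -2, -2).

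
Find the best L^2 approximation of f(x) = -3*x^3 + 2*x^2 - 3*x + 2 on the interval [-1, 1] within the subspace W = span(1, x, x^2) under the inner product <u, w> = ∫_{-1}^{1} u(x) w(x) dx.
g(x) = 2*x^2 - 24*x/5 + 2

The best approximation g ∈ W is the orthogonal projection of f onto W. Writing g = a_0 + a_1 x + a_2 x^2, the coefficients solve the normal equations G · a = b where
  G_{ij} = <φ_i, φ_j> and b_i = <f, φ_i>, with φ_0 = 1, φ_1 = x, φ_2 = x^2.
G =
  [2, 0, 2/3]
  [0, 2/3, 0]
  [2/3, 0, 2/5],
b = (16/3, -16/5, 32/15).
Solving gives a_0 = 2, a_1 = -24/5, a_2 = 2, so
  g(x) = 2*x^2 - 24*x/5 + 2.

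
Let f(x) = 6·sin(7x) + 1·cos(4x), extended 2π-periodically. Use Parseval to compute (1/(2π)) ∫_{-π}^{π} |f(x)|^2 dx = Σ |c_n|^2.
Σ |c_n|^2 = 37/2

Expand |f|^2 and use orthogonality of {sin(nx), cos(mx)} on [-π, π]:
  ∫_{-π}^{π} sin(nx)^2 dx = π, ∫ cos(mx)^2 dx = π, and cross terms integrate to 0.
So ∫_{-π}^{π} f(x)^2 dx = 6^2 · π + 1^2 · π = (36 + 1)π.
Divide by 2π: (36 + 1)/2 = 37/2.
By Parseval, this equals Σ |c_n|^2.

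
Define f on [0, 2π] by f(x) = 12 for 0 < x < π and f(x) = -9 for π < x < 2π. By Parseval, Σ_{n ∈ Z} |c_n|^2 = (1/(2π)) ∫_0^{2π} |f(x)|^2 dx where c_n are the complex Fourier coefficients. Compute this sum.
Σ |c_n|^2 = 225/2

Parseval equates the L^2 energy of f (normalised by 1/(2π)) with the ℓ^2 sum of its Fourier coefficients: (1/(2π)) ∫_0^{2π} |f|^2 = Σ |c_n|^2.
Compute the left side: (1/(2π)) [∫_0^π 12^2 dx + ∫_π^{2π} (-9)^2 dx] = (1/(2π)) · (144π + 81π) = (144 + 81)/2 = 225/2.
So Σ_{n ∈ Z} |c_n|^2 = 225/2.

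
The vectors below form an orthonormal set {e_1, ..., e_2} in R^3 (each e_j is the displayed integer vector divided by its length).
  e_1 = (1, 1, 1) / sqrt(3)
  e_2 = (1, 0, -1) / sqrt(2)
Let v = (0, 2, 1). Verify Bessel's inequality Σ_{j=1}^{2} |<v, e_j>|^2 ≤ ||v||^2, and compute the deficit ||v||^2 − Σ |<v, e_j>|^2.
Σ |<v, e_j>|^2 = 7/2; ||v||^2 = 5; deficit = 3/2

Write each e_j = u_j / sqrt(<u_j, u_j>) where u_j is the displayed integer vector. Then <v, e_j> = <v, u_j> / sqrt(<u_j, u_j>), so |<v, e_j>|^2 = <v, u_j>^2 / <u_j, u_j>.
Coefficients: <v, e_1> = 3/sqrt(3), <v, e_2> = -1/sqrt(2).
Square and sum: Σ |<v, e_j>|^2 = 7/2.
Compute ||v||^2 = v·v = 5.
Deficit = 5 − 7/2 = 3/2 ≥ 0, confirming Bessel's inequality. (The deficit equals ||v − Σ <v,e_j> e_j||^2, the squared distance from v to span{e_j}.)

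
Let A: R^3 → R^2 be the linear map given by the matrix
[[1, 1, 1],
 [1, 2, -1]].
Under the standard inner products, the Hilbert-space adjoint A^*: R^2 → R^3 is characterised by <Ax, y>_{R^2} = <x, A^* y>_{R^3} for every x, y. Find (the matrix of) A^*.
A^* = A^T =
[[1, 1],
 [1, 2],
 [1, -1]]

For real matrices with standard dot products, the defining identity <Ax, y> = <x, A^* y> gives (Ax)^T y = x^T (A^*) y, i.e. x^T A^T y = x^T (A^*) y. Since this holds for all x, y, we must have A^* = A^T. Therefore
A^* =
[[1, 1],
 [1, 2],
 [1, -1]].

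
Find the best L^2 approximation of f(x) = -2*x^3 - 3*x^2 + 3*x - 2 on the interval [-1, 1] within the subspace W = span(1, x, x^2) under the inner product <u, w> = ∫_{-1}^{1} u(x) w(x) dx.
g(x) = -3*x^2 + 9*x/5 - 2

The best approximation g ∈ W is the orthogonal projection of f onto W. Writing g = a_0 + a_1 x + a_2 x^2, the coefficients solve the normal equations G · a = b where
  G_{ij} = <φ_i, φ_j> and b_i = <f, φ_i>, with φ_0 = 1, φ_1 = x, φ_2 = x^2.
G =
  [2, 0, 2/3]
  [0, 2/3, 0]
  [2/3, 0, 2/5],
b = (-6, 6/5, -38/15).
Solving gives a_0 = -2, a_1 = 9/5, a_2 = -3, so
  g(x) = -3*x^2 + 9*x/5 - 2.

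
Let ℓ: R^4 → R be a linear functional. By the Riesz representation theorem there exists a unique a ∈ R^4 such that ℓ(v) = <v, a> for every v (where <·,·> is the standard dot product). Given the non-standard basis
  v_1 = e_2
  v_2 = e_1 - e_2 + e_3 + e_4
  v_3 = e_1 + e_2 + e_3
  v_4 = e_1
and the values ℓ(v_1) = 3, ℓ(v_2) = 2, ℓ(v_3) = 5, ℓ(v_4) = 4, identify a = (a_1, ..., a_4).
a = (4, 3, -2, 3)

Write a = (a_1, ..., a_4) in the standard basis. For each basis vector v_i, ℓ(v_i) = <v_i, a> is a linear equation in the a_j's. Collect the n equations into a matrix system V a = ℓ, where row i of V is v_i (expressed in the standard basis). Since V is invertible (lower-triangular with 1s on the diagonal, up to permutation), solve by back-substitution:
  V =
[[0, 1, 0, 0],
 [1, -1, 1, 1],
 [1, 1, 1, 0],
 [1, 0, 0, 0]]
  V a = (3, 2, 5, 4)
Solving gives a = (4, 3, -2, 3).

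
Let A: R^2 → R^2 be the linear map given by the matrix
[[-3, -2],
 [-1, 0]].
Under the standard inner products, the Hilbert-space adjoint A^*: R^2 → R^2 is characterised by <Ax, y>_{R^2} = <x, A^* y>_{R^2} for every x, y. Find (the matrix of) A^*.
A^* = A^T =
[[-3, -1],
 [-2, 0]]

For real matrices with standard dot products, the defining identity <Ax, y> = <x, A^* y> gives (Ax)^T y = x^T (A^*) y, i.e. x^T A^T y = x^T (A^*) y. Since this holds for all x, y, we must have A^* = A^T. Therefore
A^* =
[[-3, -1],
 [-2, 0]].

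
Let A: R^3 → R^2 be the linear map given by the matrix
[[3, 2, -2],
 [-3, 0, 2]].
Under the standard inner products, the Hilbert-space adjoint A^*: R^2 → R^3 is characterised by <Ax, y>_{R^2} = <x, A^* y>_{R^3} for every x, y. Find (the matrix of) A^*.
A^* = A^T =
[[3, -3],
 [2, 0],
 [-2, 2]]

For real matrices with standard dot products, the defining identity <Ax, y> = <x, A^* y> gives (Ax)^T y = x^T (A^*) y, i.e. x^T A^T y = x^T (A^*) y. Since this holds for all x, y, we must have A^* = A^T. Therefore
A^* =
[[3, -3],
 [2, 0],
 [-2, 2]].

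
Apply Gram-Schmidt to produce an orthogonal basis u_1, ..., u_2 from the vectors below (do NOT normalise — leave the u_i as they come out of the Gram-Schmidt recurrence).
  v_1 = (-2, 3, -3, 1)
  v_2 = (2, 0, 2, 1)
Orthogonal basis:
  u_1 = (-2, 3, -3, 1)
  u_2 = (28/23, 27/23, 19/23, 32/23)

Apply the Gram-Schmidt recurrence
  u_1 = v_1
  u_i = v_i − Σ_{j<i} ((v_i · u_j) / (u_j · u_j)) · u_j.

Step by step this gives:
  u_1 = (-2, 3, -3, 1)
  u_2 = (28/23, 27/23, 19/23, 32/23)

Orthogonality check:
  u_2 · u_1 = 0 (should be 0)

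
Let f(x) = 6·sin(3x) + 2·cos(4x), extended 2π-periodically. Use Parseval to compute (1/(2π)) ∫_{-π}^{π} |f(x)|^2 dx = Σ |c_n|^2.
Σ |c_n|^2 = 20

Expand |f|^2 and use orthogonality of {sin(nx), cos(mx)} on [-π, π]:
  ∫_{-π}^{π} sin(nx)^2 dx = π, ∫ cos(mx)^2 dx = π, and cross terms integrate to 0.
So ∫_{-π}^{π} f(x)^2 dx = 6^2 · π + 2^2 · π = (36 + 4)π.
Divide by 2π: (36 + 4)/2 = 20.
By Parseval, this equals Σ |c_n|^2.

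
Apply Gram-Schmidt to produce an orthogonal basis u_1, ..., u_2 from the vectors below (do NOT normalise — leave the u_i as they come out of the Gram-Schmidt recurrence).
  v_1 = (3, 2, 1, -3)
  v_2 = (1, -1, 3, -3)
Orthogonal basis:
  u_1 = (3, 2, 1, -3)
  u_2 = (-16/23, -49/23, 56/23, -30/23)

Apply the Gram-Schmidt recurrence
  u_1 = v_1
  u_i = v_i − Σ_{j<i} ((v_i · u_j) / (u_j · u_j)) · u_j.

Step by step this gives:
  u_1 = (3, 2, 1, -3)
  u_2 = (-16/23, -49/23, 56/23, -30/23)

Orthogonality check:
  u_2 · u_1 = 0 (should be 0)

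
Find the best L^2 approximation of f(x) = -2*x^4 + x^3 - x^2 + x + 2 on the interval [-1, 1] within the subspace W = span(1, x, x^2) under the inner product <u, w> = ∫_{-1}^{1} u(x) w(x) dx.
g(x) = -19*x^2/7 + 8*x/5 + 76/35

The best approximation g ∈ W is the orthogonal projection of f onto W. Writing g = a_0 + a_1 x + a_2 x^2, the coefficients solve the normal equations G · a = b where
  G_{ij} = <φ_i, φ_j> and b_i = <f, φ_i>, with φ_0 = 1, φ_1 = x, φ_2 = x^2.
G =
  [2, 0, 2/3]
  [0, 2/3, 0]
  [2/3, 0, 2/5],
b = (38/15, 16/15, 38/105).
Solving gives a_0 = 76/35, a_1 = 8/5, a_2 = -19/7, so
  g(x) = -19*x^2/7 + 8*x/5 + 76/35.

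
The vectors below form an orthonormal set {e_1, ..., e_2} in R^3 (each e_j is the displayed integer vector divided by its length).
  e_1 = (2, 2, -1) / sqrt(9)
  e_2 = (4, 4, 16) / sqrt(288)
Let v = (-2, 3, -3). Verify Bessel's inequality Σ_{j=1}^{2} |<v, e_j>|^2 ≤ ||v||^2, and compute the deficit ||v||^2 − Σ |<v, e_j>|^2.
Σ |<v, e_j>|^2 = 19/2; ||v||^2 = 22; deficit = 25/2

Write each e_j = u_j / sqrt(<u_j, u_j>) where u_j is the displayed integer vector. Then <v, e_j> = <v, u_j> / sqrt(<u_j, u_j>), so |<v, e_j>|^2 = <v, u_j>^2 / <u_j, u_j>.
Coefficients: <v, e_1> = 5/sqrt(9), <v, e_2> = -44/sqrt(288).
Square and sum: Σ |<v, e_j>|^2 = 19/2.
Compute ||v||^2 = v·v = 22.
Deficit = 22 − 19/2 = 25/2 ≥ 0, confirming Bessel's inequality. (The deficit equals ||v − Σ <v,e_j> e_j||^2, the squared distance from v to span{e_j}.)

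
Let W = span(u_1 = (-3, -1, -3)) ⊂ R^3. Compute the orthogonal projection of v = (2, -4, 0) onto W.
proj_W(v) = (6/19, 2/19, 6/19)

Set up U = [u_1 | ... | u_1] ∈ R^(3×1). The projector onto W = col(U) is P = U (U^T U)^(-1) U^T.
Compute U^T U =
  [19],
and U^T v = (-2).
Solve U^T U · c = U^T v for the coefficients: c = (-2/19). The projection is proj_W(v) = U c.
Check: (v - proj_W(v)) · u_1 = 0  (should be 0).
Result: proj_W(v) = (6/19, 2/19, 6/19).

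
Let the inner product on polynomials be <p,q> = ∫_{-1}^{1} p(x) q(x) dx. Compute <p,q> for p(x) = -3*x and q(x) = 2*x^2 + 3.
<p,q> = 0

Expand the product: p(x)·q(x) = -6*x^3 - 9*x.
∫_{-1}^{1} of each monomial x^k gives [2/(k+1) if k even, 0 if k odd]. Integrating term-by-term (or equivalently evaluating the antiderivative F(x) = -3*x^4/2 - 9*x^2/2 at the endpoints):
  F(1) − F(−1) = -6 − (-6) = 0.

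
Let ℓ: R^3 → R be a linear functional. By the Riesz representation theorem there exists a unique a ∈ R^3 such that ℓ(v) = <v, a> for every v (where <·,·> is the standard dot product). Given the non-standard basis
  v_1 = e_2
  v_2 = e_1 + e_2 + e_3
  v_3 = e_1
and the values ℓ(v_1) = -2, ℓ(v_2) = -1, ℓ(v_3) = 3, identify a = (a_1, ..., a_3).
a = (3, -2, -2)

Write a = (a_1, ..., a_3) in the standard basis. For each basis vector v_i, ℓ(v_i) = <v_i, a> is a linear equation in the a_j's. Collect the n equations into a matrix system V a = ℓ, where row i of V is v_i (expressed in the standard basis). Since V is invertible (lower-triangular with 1s on the diagonal, up to permutation), solve by back-substitution:
  V =
[[0, 1, 0],
 [1, 1, 1],
 [1, 0, 0]]
  V a = (-2, -1, 3)
Solving gives a = (3, -2, -2).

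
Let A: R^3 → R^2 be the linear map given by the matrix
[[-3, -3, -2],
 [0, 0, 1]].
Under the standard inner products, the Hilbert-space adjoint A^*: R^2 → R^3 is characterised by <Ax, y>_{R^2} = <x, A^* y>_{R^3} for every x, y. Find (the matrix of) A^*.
A^* = A^T =
[[-3, 0],
 [-3, 0],
 [-2, 1]]

For real matrices with standard dot products, the defining identity <Ax, y> = <x, A^* y> gives (Ax)^T y = x^T (A^*) y, i.e. x^T A^T y = x^T (A^*) y. Since this holds for all x, y, we must have A^* = A^T. Therefore
A^* =
[[-3, 0],
 [-3, 0],
 [-2, 1]].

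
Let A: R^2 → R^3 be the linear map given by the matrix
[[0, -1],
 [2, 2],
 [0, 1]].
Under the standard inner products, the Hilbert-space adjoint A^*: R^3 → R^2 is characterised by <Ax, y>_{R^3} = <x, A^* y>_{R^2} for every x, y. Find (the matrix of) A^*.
A^* = A^T =
[[0, 2, 0],
 [-1, 2, 1]]

For real matrices with standard dot products, the defining identity <Ax, y> = <x, A^* y> gives (Ax)^T y = x^T (A^*) y, i.e. x^T A^T y = x^T (A^*) y. Since this holds for all x, y, we must have A^* = A^T. Therefore
A^* =
[[0, 2, 0],
 [-1, 2, 1]].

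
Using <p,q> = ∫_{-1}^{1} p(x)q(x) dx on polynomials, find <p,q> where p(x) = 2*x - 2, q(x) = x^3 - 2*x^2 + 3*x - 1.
<p,q> = 172/15

Expand the product: p(x)·q(x) = 2*x^4 - 6*x^3 + 10*x^2 - 8*x + 2.
∫_{-1}^{1} of each monomial x^k gives [2/(k+1) if k even, 0 if k odd]. Integrating term-by-term (or equivalently evaluating the antiderivative F(x) = 2*x^5/5 - 3*x^4/2 + 10*x^3/3 - 4*x^2 + 2*x at the endpoints):
  F(1) − F(−1) = 7/30 − (-337/30) = 172/15.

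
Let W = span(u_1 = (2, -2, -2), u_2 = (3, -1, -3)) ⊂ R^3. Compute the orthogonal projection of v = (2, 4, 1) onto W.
proj_W(v) = (1/2, 4, -1/2)

Set up U = [u_1 | ... | u_2] ∈ R^(3×2). The projector onto W = col(U) is P = U (U^T U)^(-1) U^T.
Compute U^T U =
  [12, 14]
  [14, 19],
and U^T v = (-6, -1).
Solve U^T U · c = U^T v for the coefficients: c = (-25/8, 9/4). The projection is proj_W(v) = U c.
Check: (v - proj_W(v)) · u_1 = 0  (should be 0).
Check: (v - proj_W(v)) · u_2 = 0  (should be 0).
Result: proj_W(v) = (1/2, 4, -1/2).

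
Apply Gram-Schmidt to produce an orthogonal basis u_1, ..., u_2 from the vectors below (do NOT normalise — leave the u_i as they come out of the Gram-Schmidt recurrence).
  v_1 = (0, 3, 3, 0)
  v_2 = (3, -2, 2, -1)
Orthogonal basis:
  u_1 = (0, 3, 3, 0)
  u_2 = (3, -2, 2, -1)

Apply the Gram-Schmidt recurrence
  u_1 = v_1
  u_i = v_i − Σ_{j<i} ((v_i · u_j) / (u_j · u_j)) · u_j.

Step by step this gives:
  u_1 = (0, 3, 3, 0)
  u_2 = (3, -2, 2, -1)

Orthogonality check:
  u_2 · u_1 = 0 (should be 0)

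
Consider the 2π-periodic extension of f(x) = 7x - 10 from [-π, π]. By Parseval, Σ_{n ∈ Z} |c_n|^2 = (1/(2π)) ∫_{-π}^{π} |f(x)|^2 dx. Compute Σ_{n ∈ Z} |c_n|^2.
Σ |c_n|^2 = 49π^2/3 + 100

Expand and integrate term by term over [-π, π]:
  ∫ (7x)^2 dx = 49·(2π^3/3); ∫ 2·7·(-10)·x dx = 0 (odd integrand); ∫ (-10)^2 dx = 100·2π.
So (1/(2π)) ∫_{-π}^{π} (7x - 10)^2 dx = 49π^2/3 + 100 = 49π^2/3 + 100.
Parseval ⇒ Σ |c_n|^2 = 49π^2/3 + 100.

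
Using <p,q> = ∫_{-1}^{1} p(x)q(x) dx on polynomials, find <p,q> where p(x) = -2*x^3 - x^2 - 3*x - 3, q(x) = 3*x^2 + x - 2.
<p,q> = 10/3

Expand the product: p(x)·q(x) = -6*x^5 - 5*x^4 - 6*x^3 - 10*x^2 + 3*x + 6.
∫_{-1}^{1} of each monomial x^k gives [2/(k+1) if k even, 0 if k odd]. Integrating term-by-term (or equivalently evaluating the antiderivative F(x) = -x^6 - x^5 - 3*x^4/2 - 10*x^3/3 + 3*x^2/2 + 6*x at the endpoints):
  F(1) − F(−1) = 2/3 − (-8/3) = 10/3.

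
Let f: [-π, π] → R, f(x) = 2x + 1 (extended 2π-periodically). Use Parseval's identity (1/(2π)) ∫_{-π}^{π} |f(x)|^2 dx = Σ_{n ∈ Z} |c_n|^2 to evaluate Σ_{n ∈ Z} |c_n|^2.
Σ |c_n|^2 = 4π^2/3 + 1

Expand and integrate term by term over [-π, π]:
  ∫ (2x)^2 dx = 4·(2π^3/3); ∫ 2·2·(1)·x dx = 0 (odd integrand); ∫ 1^2 dx = 1·2π.
So (1/(2π)) ∫_{-π}^{π} (2x + 1)^2 dx = 4π^2/3 + 1 = 4π^2/3 + 1.
Parseval ⇒ Σ |c_n|^2 = 4π^2/3 + 1.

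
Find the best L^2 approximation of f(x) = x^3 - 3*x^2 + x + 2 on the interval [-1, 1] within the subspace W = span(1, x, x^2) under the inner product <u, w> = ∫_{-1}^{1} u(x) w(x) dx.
g(x) = -3*x^2 + 8*x/5 + 2

The best approximation g ∈ W is the orthogonal projection of f onto W. Writing g = a_0 + a_1 x + a_2 x^2, the coefficients solve the normal equations G · a = b where
  G_{ij} = <φ_i, φ_j> and b_i = <f, φ_i>, with φ_0 = 1, φ_1 = x, φ_2 = x^2.
G =
  [2, 0, 2/3]
  [0, 2/3, 0]
  [2/3, 0, 2/5],
b = (2, 16/15, 2/15).
Solving gives a_0 = 2, a_1 = 8/5, a_2 = -3, so
  g(x) = -3*x^2 + 8*x/5 + 2.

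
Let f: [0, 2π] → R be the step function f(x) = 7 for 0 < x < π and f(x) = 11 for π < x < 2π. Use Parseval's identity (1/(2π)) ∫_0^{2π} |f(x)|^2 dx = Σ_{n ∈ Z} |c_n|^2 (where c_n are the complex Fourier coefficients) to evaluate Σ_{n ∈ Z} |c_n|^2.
Σ |c_n|^2 = 85

Parseval equates the L^2 energy of f (normalised by 1/(2π)) with the ℓ^2 sum of its Fourier coefficients: (1/(2π)) ∫_0^{2π} |f|^2 = Σ |c_n|^2.
Compute the left side: (1/(2π)) [∫_0^π 7^2 dx + ∫_π^{2π} 11^2 dx] = (1/(2π)) · (49π + 121π) = (49 + 121)/2 = 85.
So Σ_{n ∈ Z} |c_n|^2 = 85.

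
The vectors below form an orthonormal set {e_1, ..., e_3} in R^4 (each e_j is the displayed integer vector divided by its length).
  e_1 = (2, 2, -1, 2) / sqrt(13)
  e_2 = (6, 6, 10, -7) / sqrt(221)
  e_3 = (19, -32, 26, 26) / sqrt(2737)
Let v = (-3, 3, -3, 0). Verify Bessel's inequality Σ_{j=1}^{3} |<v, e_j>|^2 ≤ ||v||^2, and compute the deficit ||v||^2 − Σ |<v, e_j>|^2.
Σ |<v, e_j>|^2 = 558/23; ||v||^2 = 27; deficit = 63/23

Write each e_j = u_j / sqrt(<u_j, u_j>) where u_j is the displayed integer vector. Then <v, e_j> = <v, u_j> / sqrt(<u_j, u_j>), so |<v, e_j>|^2 = <v, u_j>^2 / <u_j, u_j>.
Coefficients: <v, e_1> = 3/sqrt(13), <v, e_2> = -30/sqrt(221), <v, e_3> = -231/sqrt(2737).
Square and sum: Σ |<v, e_j>|^2 = 558/23.
Compute ||v||^2 = v·v = 27.
Deficit = 27 − 558/23 = 63/23 ≥ 0, confirming Bessel's inequality. (The deficit equals ||v − Σ <v,e_j> e_j||^2, the squared distance from v to span{e_j}.)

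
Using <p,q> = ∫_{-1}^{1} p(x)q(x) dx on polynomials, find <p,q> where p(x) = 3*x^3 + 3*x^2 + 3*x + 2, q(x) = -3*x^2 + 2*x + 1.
<p,q> = 24/5

Expand the product: p(x)·q(x) = -9*x^5 - 3*x^4 + 3*x^2 + 7*x + 2.
∫_{-1}^{1} of each monomial x^k gives [2/(k+1) if k even, 0 if k odd]. Integrating term-by-term (or equivalently evaluating the antiderivative F(x) = -3*x^6/2 - 3*x^5/5 + x^3 + 7*x^2/2 + 2*x at the endpoints):
  F(1) − F(−1) = 22/5 − (-2/5) = 24/5.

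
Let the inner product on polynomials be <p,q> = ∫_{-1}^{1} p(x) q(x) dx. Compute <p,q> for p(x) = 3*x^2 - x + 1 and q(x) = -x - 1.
<p,q> = -10/3

Expand the product: p(x)·q(x) = -3*x^3 - 2*x^2 - 1.
∫_{-1}^{1} of each monomial x^k gives [2/(k+1) if k even, 0 if k odd]. Integrating term-by-term (or equivalently evaluating the antiderivative F(x) = -3*x^4/4 - 2*x^3/3 - x at the endpoints):
  F(1) − F(−1) = -29/12 − (11/12) = -10/3.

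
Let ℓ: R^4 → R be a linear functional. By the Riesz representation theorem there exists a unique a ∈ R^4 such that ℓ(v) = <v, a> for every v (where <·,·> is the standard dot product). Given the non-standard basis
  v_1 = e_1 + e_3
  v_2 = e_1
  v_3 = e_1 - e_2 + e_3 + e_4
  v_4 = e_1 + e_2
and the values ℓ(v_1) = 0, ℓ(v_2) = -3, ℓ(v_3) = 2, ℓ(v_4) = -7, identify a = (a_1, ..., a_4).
a = (-3, -4, 3, -2)

Write a = (a_1, ..., a_4) in the standard basis. For each basis vector v_i, ℓ(v_i) = <v_i, a> is a linear equation in the a_j's. Collect the n equations into a matrix system V a = ℓ, where row i of V is v_i (expressed in the standard basis). Since V is invertible (lower-triangular with 1s on the diagonal, up to permutation), solve by back-substitution:
  V =
[[1, 0, 1, 0],
 [1, 0, 0, 0],
 [1, -1, 1, 1],
 [1, 1, 0, 0]]
  V a = (0, -3, 2, -7)
Solving gives a = (-3, -4, 3, -2).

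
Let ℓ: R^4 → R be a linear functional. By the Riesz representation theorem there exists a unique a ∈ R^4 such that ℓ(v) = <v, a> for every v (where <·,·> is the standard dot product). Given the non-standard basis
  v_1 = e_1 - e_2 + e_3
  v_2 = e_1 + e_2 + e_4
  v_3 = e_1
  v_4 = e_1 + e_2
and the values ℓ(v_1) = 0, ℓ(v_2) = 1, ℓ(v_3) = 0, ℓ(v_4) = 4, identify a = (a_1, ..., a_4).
a = (0, 4, 4, -3)

Write a = (a_1, ..., a_4) in the standard basis. For each basis vector v_i, ℓ(v_i) = <v_i, a> is a linear equation in the a_j's. Collect the n equations into a matrix system V a = ℓ, where row i of V is v_i (expressed in the standard basis). Since V is invertible (lower-triangular with 1s on the diagonal, up to permutation), solve by back-substitution:
  V =
[[1, -1, 1, 0],
 [1, 1, 0, 1],
 [1, 0, 0, 0],
 [1, 1, 0, 0]]
  V a = (0, 1, 0, 4)
Solving gives a = (0, 4, 4, -3).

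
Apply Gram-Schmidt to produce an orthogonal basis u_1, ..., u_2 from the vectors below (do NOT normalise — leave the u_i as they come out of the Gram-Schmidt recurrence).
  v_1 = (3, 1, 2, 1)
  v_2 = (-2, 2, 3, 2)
Orthogonal basis:
  u_1 = (3, 1, 2, 1)
  u_2 = (-14/5, 26/15, 37/15, 26/15)

Apply the Gram-Schmidt recurrence
  u_1 = v_1
  u_i = v_i − Σ_{j<i} ((v_i · u_j) / (u_j · u_j)) · u_j.

Step by step this gives:
  u_1 = (3, 1, 2, 1)
  u_2 = (-14/5, 26/15, 37/15, 26/15)

Orthogonality check:
  u_2 · u_1 = 0 (should be 0)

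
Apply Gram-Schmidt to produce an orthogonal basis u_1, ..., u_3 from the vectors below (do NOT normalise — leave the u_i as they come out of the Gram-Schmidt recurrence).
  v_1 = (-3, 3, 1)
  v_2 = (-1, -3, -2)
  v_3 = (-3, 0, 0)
Orthogonal basis:
  u_1 = (-3, 3, 1)
  u_2 = (-43/19, -33/19, -30/19)
  u_3 = (-27/202, -63/202, 54/101)

Apply the Gram-Schmidt recurrence
  u_1 = v_1
  u_i = v_i − Σ_{j<i} ((v_i · u_j) / (u_j · u_j)) · u_j.

Step by step this gives:
  u_1 = (-3, 3, 1)
  u_2 = (-43/19, -33/19, -30/19)
  u_3 = (-27/202, -63/202, 54/101)

Orthogonality check:
  u_2 · u_1 = 0 (should be 0)
  u_3 · u_1 = 0 (should be 0)
  u_3 · u_2 = 0 (should be 0)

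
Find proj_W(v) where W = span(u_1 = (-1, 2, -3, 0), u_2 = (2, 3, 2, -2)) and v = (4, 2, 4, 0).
proj_W(v) = (388/145, 218/145, 596/145, -284/145)

Set up U = [u_1 | ... | u_2] ∈ R^(4×2). The projector onto W = col(U) is P = U (U^T U)^(-1) U^T.
Compute U^T U =
  [14, -2]
  [-2, 21],
and U^T v = (-12, 22).
Solve U^T U · c = U^T v for the coefficients: c = (-104/145, 142/145). The projection is proj_W(v) = U c.
Check: (v - proj_W(v)) · u_1 = 0  (should be 0).
Check: (v - proj_W(v)) · u_2 = 0  (should be 0).
Result: proj_W(v) = (388/145, 218/145, 596/145, -284/145).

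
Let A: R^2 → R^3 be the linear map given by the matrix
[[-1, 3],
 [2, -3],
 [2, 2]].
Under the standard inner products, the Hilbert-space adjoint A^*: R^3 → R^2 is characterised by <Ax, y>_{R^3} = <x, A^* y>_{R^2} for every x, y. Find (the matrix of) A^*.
A^* = A^T =
[[-1, 2, 2],
 [3, -3, 2]]

For real matrices with standard dot products, the defining identity <Ax, y> = <x, A^* y> gives (Ax)^T y = x^T (A^*) y, i.e. x^T A^T y = x^T (A^*) y. Since this holds for all x, y, we must have A^* = A^T. Therefore
A^* =
[[-1, 2, 2],
 [3, -3, 2]].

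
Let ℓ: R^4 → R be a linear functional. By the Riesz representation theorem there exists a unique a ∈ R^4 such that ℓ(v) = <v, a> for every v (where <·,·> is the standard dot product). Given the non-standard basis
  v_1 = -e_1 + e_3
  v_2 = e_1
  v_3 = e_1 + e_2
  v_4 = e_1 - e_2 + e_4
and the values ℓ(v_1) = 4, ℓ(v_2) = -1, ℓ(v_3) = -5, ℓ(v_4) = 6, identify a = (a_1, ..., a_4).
a = (-1, -4, 3, 3)

Write a = (a_1, ..., a_4) in the standard basis. For each basis vector v_i, ℓ(v_i) = <v_i, a> is a linear equation in the a_j's. Collect the n equations into a matrix system V a = ℓ, where row i of V is v_i (expressed in the standard basis). Since V is invertible (lower-triangular with 1s on the diagonal, up to permutation), solve by back-substitution:
  V =
[[-1, 0, 1, 0],
 [1, 0, 0, 0],
 [1, 1, 0, 0],
 [1, -1, 0, 1]]
  V a = (4, -1, -5, 6)
Solving gives a = (-1, -4, 3, 3).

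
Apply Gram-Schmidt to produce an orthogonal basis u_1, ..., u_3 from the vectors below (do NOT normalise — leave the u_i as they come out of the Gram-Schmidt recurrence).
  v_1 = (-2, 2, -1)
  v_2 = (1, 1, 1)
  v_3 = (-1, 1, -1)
Orthogonal basis:
  u_1 = (-2, 2, -1)
  u_2 = (7/9, 11/9, 8/9)
  u_3 = (3/13, 1/13, -4/13)

Apply the Gram-Schmidt recurrence
  u_1 = v_1
  u_i = v_i − Σ_{j<i} ((v_i · u_j) / (u_j · u_j)) · u_j.

Step by step this gives:
  u_1 = (-2, 2, -1)
  u_2 = (7/9, 11/9, 8/9)
  u_3 = (3/13, 1/13, -4/13)

Orthogonality check:
  u_2 · u_1 = 0 (should be 0)
  u_3 · u_1 = 0 (should be 0)
  u_3 · u_2 = 0 (should be 0)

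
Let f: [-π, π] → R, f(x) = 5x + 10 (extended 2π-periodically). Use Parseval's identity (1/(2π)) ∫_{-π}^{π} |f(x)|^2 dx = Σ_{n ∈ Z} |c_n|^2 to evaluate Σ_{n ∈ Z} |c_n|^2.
Σ |c_n|^2 = 25π^2/3 + 100

Expand and integrate term by term over [-π, π]:
  ∫ (5x)^2 dx = 25·(2π^3/3); ∫ 2·5·(10)·x dx = 0 (odd integrand); ∫ 10^2 dx = 100·2π.
So (1/(2π)) ∫_{-π}^{π} (5x + 10)^2 dx = 25π^2/3 + 100 = 25π^2/3 + 100.
Parseval ⇒ Σ |c_n|^2 = 25π^2/3 + 100.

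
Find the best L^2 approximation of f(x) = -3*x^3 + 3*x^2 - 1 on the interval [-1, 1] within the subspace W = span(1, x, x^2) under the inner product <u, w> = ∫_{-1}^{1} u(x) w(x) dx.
g(x) = 3*x^2 - 9*x/5 - 1

The best approximation g ∈ W is the orthogonal projection of f onto W. Writing g = a_0 + a_1 x + a_2 x^2, the coefficients solve the normal equations G · a = b where
  G_{ij} = <φ_i, φ_j> and b_i = <f, φ_i>, with φ_0 = 1, φ_1 = x, φ_2 = x^2.
G =
  [2, 0, 2/3]
  [0, 2/3, 0]
  [2/3, 0, 2/5],
b = (0, -6/5, 8/15).
Solving gives a_0 = -1, a_1 = -9/5, a_2 = 3, so
  g(x) = 3*x^2 - 9*x/5 - 1.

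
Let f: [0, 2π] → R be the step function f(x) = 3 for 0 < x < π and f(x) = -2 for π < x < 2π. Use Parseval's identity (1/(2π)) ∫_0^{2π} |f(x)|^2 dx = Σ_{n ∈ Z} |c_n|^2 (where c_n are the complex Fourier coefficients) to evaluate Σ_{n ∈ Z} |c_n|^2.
Σ |c_n|^2 = 13/2

Parseval equates the L^2 energy of f (normalised by 1/(2π)) with the ℓ^2 sum of its Fourier coefficients: (1/(2π)) ∫_0^{2π} |f|^2 = Σ |c_n|^2.
Compute the left side: (1/(2π)) [∫_0^π 3^2 dx + ∫_π^{2π} (-2)^2 dx] = (1/(2π)) · (9π + 4π) = (9 + 4)/2 = 13/2.
So Σ_{n ∈ Z} |c_n|^2 = 13/2.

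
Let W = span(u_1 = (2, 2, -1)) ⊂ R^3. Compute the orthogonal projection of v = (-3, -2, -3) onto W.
proj_W(v) = (-14/9, -14/9, 7/9)

Set up U = [u_1 | ... | u_1] ∈ R^(3×1). The projector onto W = col(U) is P = U (U^T U)^(-1) U^T.
Compute U^T U =
  [9],
and U^T v = (-7).
Solve U^T U · c = U^T v for the coefficients: c = (-7/9). The projection is proj_W(v) = U c.
Check: (v - proj_W(v)) · u_1 = 0  (should be 0).
Result: proj_W(v) = (-14/9, -14/9, 7/9).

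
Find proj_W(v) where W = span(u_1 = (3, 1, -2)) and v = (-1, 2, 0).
proj_W(v) = (-3/14, -1/14, 1/7)

Set up U = [u_1 | ... | u_1] ∈ R^(3×1). The projector onto W = col(U) is P = U (U^T U)^(-1) U^T.
Compute U^T U =
  [14],
and U^T v = (-1).
Solve U^T U · c = U^T v for the coefficients: c = (-1/14). The projection is proj_W(v) = U c.
Check: (v - proj_W(v)) · u_1 = 0  (should be 0).
Result: proj_W(v) = (-3/14, -1/14, 1/7).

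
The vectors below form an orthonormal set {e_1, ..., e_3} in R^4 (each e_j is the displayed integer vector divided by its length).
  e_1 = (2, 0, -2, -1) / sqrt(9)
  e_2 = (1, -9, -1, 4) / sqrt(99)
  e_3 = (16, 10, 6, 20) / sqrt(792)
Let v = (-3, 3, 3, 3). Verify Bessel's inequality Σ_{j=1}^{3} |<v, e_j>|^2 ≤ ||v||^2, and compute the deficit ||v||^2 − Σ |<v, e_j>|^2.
Σ |<v, e_j>|^2 = 34; ||v||^2 = 36; deficit = 2

Write each e_j = u_j / sqrt(<u_j, u_j>) where u_j is the displayed integer vector. Then <v, e_j> = <v, u_j> / sqrt(<u_j, u_j>), so |<v, e_j>|^2 = <v, u_j>^2 / <u_j, u_j>.
Coefficients: <v, e_1> = -15/sqrt(9), <v, e_2> = -21/sqrt(99), <v, e_3> = 60/sqrt(792).
Square and sum: Σ |<v, e_j>|^2 = 34.
Compute ||v||^2 = v·v = 36.
Deficit = 36 − 34 = 2 ≥ 0, confirming Bessel's inequality. (The deficit equals ||v − Σ <v,e_j> e_j||^2, the squared distance from v to span{e_j}.)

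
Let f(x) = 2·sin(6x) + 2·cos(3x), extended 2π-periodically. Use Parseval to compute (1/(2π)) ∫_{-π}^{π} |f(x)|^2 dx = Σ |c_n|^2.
Σ |c_n|^2 = 4

Expand |f|^2 and use orthogonality of {sin(nx), cos(mx)} on [-π, π]:
  ∫_{-π}^{π} sin(nx)^2 dx = π, ∫ cos(mx)^2 dx = π, and cross terms integrate to 0.
So ∫_{-π}^{π} f(x)^2 dx = 2^2 · π + 2^2 · π = (4 + 4)π.
Divide by 2π: (4 + 4)/2 = 4.
By Parseval, this equals Σ |c_n|^2.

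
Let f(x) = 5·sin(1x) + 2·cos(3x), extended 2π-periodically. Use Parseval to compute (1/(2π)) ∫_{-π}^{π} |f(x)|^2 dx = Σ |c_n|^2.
Σ |c_n|^2 = 29/2

Expand |f|^2 and use orthogonality of {sin(nx), cos(mx)} on [-π, π]:
  ∫_{-π}^{π} sin(nx)^2 dx = π, ∫ cos(mx)^2 dx = π, and cross terms integrate to 0.
So ∫_{-π}^{π} f(x)^2 dx = 5^2 · π + 2^2 · π = (25 + 4)π.
Divide by 2π: (25 + 4)/2 = 29/2.
By Parseval, this equals Σ |c_n|^2.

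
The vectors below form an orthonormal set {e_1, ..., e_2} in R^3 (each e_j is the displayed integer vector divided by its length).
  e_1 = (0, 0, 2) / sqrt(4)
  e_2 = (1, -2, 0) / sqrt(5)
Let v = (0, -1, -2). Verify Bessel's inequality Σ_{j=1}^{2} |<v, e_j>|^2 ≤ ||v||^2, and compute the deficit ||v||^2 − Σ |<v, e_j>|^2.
Σ |<v, e_j>|^2 = 24/5; ||v||^2 = 5; deficit = 1/5

Write each e_j = u_j / sqrt(<u_j, u_j>) where u_j is the displayed integer vector. Then <v, e_j> = <v, u_j> / sqrt(<u_j, u_j>), so |<v, e_j>|^2 = <v, u_j>^2 / <u_j, u_j>.
Coefficients: <v, e_1> = -4/sqrt(4), <v, e_2> = 2/sqrt(5).
Square and sum: Σ |<v, e_j>|^2 = 24/5.
Compute ||v||^2 = v·v = 5.
Deficit = 5 − 24/5 = 1/5 ≥ 0, confirming Bessel's inequality. (The deficit equals ||v − Σ <v,e_j> e_j||^2, the squared distance from v to span{e_j}.)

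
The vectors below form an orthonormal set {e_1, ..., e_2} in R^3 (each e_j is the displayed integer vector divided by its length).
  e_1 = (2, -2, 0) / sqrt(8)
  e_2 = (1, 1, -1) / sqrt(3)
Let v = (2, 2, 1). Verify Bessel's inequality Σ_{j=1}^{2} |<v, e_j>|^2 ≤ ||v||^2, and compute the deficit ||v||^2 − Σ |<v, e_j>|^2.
Σ |<v, e_j>|^2 = 3; ||v||^2 = 9; deficit = 6

Write each e_j = u_j / sqrt(<u_j, u_j>) where u_j is the displayed integer vector. Then <v, e_j> = <v, u_j> / sqrt(<u_j, u_j>), so |<v, e_j>|^2 = <v, u_j>^2 / <u_j, u_j>.
Coefficients: <v, e_1> = 0/sqrt(8), <v, e_2> = 3/sqrt(3).
Square and sum: Σ |<v, e_j>|^2 = 3.
Compute ||v||^2 = v·v = 9.
Deficit = 9 − 3 = 6 ≥ 0, confirming Bessel's inequality. (The deficit equals ||v − Σ <v,e_j> e_j||^2, the squared distance from v to span{e_j}.)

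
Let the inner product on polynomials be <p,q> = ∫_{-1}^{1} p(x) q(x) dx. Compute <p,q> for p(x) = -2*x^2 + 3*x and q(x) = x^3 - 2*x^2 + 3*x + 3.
<p,q> = 24/5

Expand the product: p(x)·q(x) = -2*x^5 + 7*x^4 - 12*x^3 + 3*x^2 + 9*x.
∫_{-1}^{1} of each monomial x^k gives [2/(k+1) if k even, 0 if k odd]. Integrating term-by-term (or equivalently evaluating the antiderivative F(x) = -x^6/3 + 7*x^5/5 - 3*x^4 + x^3 + 9*x^2/2 at the endpoints):
  F(1) − F(−1) = 107/30 − (-37/30) = 24/5.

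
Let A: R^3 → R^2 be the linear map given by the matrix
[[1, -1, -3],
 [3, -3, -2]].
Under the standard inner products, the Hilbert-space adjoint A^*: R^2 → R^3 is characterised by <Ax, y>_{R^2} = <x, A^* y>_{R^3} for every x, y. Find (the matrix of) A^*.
A^* = A^T =
[[1, 3],
 [-1, -3],
 [-3, -2]]

For real matrices with standard dot products, the defining identity <Ax, y> = <x, A^* y> gives (Ax)^T y = x^T (A^*) y, i.e. x^T A^T y = x^T (A^*) y. Since this holds for all x, y, we must have A^* = A^T. Therefore
A^* =
[[1, 3],
 [-1, -3],
 [-3, -2]].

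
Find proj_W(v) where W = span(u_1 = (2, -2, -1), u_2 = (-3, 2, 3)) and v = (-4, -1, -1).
proj_W(v) = (-32/29, 34/29, 13/29)

Set up U = [u_1 | ... | u_2] ∈ R^(3×2). The projector onto W = col(U) is P = U (U^T U)^(-1) U^T.
Compute U^T U =
  [9, -13]
  [-13, 22],
and U^T v = (-5, 7).
Solve U^T U · c = U^T v for the coefficients: c = (-19/29, -2/29). The projection is proj_W(v) = U c.
Check: (v - proj_W(v)) · u_1 = 0  (should be 0).
Check: (v - proj_W(v)) · u_2 = 0  (should be 0).
Result: proj_W(v) = (-32/29, 34/29, 13/29).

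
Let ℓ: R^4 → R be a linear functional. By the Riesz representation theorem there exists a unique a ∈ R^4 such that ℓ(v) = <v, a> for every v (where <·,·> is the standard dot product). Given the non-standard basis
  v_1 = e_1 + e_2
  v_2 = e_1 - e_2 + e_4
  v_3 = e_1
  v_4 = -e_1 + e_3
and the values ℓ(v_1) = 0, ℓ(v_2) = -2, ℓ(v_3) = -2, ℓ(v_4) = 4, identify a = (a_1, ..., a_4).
a = (-2, 2, 2, 2)

Write a = (a_1, ..., a_4) in the standard basis. For each basis vector v_i, ℓ(v_i) = <v_i, a> is a linear equation in the a_j's. Collect the n equations into a matrix system V a = ℓ, where row i of V is v_i (expressed in the standard basis). Since V is invertible (lower-triangular with 1s on the diagonal, up to permutation), solve by back-substitution:
  V =
[[1, 1, 0, 0],
 [1, -1, 0, 1],
 [1, 0, 0, 0],
 [-1, 0, 1, 0]]
  V a = (0, -2, -2, 4)
Solving gives a = (-2, 2, 2, 2).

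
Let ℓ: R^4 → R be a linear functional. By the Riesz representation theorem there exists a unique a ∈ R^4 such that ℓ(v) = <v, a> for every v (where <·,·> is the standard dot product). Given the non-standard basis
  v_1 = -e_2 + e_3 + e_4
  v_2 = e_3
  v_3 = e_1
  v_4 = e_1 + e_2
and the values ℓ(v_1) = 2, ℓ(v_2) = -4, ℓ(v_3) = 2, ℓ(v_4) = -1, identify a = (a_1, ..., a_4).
a = (2, -3, -4, 3)

Write a = (a_1, ..., a_4) in the standard basis. For each basis vector v_i, ℓ(v_i) = <v_i, a> is a linear equation in the a_j's. Collect the n equations into a matrix system V a = ℓ, where row i of V is v_i (expressed in the standard basis). Since V is invertible (lower-triangular with 1s on the diagonal, up to permutation), solve by back-substitution:
  V =
[[0, -1, 1, 1],
 [0, 0, 1, 0],
 [1, 0, 0, 0],
 [1, 1, 0, 0]]
  V a = (2, -4, 2, -1)
Solving gives a = (2, -3, -4, 3).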